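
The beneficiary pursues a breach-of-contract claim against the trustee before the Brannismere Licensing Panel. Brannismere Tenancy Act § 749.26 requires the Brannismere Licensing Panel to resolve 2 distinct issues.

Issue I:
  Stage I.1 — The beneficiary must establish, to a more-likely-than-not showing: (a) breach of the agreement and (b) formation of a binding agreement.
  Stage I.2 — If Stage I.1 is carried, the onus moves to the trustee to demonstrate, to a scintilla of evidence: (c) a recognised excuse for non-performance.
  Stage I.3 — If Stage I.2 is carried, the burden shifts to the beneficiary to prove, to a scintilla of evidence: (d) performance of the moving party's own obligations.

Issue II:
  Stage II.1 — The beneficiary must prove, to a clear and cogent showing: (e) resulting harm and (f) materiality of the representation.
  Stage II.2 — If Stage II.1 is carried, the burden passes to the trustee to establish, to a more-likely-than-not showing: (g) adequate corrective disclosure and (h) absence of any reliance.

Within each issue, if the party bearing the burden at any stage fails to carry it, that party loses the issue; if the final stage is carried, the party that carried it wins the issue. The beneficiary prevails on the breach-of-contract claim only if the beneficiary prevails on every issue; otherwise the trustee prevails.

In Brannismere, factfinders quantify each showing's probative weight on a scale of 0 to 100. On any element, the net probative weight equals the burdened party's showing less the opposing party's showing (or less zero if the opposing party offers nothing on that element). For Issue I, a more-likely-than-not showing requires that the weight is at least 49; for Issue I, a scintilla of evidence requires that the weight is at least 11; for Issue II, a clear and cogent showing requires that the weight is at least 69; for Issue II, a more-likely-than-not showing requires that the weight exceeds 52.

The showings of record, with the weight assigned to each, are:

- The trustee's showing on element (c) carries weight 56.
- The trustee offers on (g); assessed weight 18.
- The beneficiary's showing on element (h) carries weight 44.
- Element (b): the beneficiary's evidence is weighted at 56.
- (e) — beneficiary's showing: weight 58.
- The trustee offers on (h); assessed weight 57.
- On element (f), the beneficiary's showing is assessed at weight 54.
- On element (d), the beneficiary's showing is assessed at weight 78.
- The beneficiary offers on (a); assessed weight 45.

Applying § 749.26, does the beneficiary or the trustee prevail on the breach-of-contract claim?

trustee

— Issue I —
Stage I.1 — burden on beneficiary; standard: a more-likely-than-not showing (weight is at least 49).
    (a): 45 < 49 [not met]
    (b): 56 ≥ 49 [met]
  Stage I.1 not carried; the beneficiary fails its burden.
The trustee prevails on this issue.
— Issue II —
Stage II.1 — burden on beneficiary; standard: a clear and cogent showing (weight is at least 69).
    (e): 58 < 69 [not met]
    (f): 54 < 69 [not met]
  Not every element is met, so the beneficiary fails to carry Stage II.1.
So the trustee prevails on this issue.
Per-issue: Issue I → trustee; Issue II → trustee. The beneficiary must prevail on every issue; overall, the trustee prevails.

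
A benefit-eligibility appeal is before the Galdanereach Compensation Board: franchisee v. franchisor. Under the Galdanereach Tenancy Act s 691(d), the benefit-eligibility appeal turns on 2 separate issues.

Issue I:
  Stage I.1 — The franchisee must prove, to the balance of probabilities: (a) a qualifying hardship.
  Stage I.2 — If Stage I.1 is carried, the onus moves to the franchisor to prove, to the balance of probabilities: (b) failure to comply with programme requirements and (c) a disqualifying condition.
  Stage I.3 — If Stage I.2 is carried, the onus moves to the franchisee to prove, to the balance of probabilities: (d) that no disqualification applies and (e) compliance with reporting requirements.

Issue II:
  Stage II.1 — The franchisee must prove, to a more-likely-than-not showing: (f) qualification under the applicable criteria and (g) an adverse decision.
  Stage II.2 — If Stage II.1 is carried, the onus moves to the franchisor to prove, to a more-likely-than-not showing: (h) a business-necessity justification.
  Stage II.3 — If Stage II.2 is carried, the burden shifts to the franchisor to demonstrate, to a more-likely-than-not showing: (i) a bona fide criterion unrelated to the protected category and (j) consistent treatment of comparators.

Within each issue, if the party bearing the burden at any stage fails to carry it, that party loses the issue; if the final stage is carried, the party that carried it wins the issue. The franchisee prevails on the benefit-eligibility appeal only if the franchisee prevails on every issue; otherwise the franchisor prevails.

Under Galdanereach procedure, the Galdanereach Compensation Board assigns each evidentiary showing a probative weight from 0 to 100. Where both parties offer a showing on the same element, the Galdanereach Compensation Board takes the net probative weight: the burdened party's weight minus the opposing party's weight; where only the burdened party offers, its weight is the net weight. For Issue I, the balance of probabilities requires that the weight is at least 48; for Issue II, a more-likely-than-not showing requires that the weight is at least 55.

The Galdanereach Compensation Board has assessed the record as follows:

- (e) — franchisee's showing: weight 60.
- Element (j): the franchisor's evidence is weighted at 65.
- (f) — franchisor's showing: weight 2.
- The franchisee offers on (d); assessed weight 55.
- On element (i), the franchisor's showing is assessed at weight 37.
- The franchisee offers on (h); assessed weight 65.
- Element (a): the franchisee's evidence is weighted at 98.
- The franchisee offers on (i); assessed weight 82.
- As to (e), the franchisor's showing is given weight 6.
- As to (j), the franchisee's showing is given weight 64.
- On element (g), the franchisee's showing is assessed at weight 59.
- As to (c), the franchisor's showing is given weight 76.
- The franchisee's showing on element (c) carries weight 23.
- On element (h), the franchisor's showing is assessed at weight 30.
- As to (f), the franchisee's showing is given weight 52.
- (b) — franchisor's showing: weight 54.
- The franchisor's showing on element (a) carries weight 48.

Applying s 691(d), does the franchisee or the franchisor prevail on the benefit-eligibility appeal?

franchisor

— Issue I —
At Stage I.1 the franchisee must meet the balance of probabilities (weight is at least 48): on (a) the weight is 98 less the opposing 48 gives net 50, which does reach 48, so (a) meets the standard.
  All elements met. The burden passes to the franchisor.
At Stage I.2 the franchisor must meet the balance of probabilities (weight is at least 48): on (b) the weight is 54, ≥ 48, so (b) meets the standard; on (c) the weight is 76 less the opposing 23 gives net 53, ≥ 48, so (c) meets the standard.
  Stage I.2 carried; the burden shifts to the franchisee.
At Stage I.3 the franchisee must meet the balance of probabilities (weight is at least 48): on (d) the weight is 55, which does reach 48, so (d) meets the standard; on (e) the weight is 60 less the opposing 6 gives net 54, ≥ 48, so (e) meets the standard.
  All elements met at the final stage.
Every stage carried; the franchisee prevails on this issue.
— Issue II —
Stage II.1 — burden on franchisee; standard: a more-likely-than-not showing (weight is at least 55).
    (f): 52 − 2 = 50 < 55 [not met]
    (g): 59 ≥ 55 [met]
  The franchisee does not carry Stage II.1.
The franchisor prevails on this issue.
Per-issue: Issue I → franchisee; Issue II → franchisor. The franchisee must prevail on every issue; overall, the franchisor prevails.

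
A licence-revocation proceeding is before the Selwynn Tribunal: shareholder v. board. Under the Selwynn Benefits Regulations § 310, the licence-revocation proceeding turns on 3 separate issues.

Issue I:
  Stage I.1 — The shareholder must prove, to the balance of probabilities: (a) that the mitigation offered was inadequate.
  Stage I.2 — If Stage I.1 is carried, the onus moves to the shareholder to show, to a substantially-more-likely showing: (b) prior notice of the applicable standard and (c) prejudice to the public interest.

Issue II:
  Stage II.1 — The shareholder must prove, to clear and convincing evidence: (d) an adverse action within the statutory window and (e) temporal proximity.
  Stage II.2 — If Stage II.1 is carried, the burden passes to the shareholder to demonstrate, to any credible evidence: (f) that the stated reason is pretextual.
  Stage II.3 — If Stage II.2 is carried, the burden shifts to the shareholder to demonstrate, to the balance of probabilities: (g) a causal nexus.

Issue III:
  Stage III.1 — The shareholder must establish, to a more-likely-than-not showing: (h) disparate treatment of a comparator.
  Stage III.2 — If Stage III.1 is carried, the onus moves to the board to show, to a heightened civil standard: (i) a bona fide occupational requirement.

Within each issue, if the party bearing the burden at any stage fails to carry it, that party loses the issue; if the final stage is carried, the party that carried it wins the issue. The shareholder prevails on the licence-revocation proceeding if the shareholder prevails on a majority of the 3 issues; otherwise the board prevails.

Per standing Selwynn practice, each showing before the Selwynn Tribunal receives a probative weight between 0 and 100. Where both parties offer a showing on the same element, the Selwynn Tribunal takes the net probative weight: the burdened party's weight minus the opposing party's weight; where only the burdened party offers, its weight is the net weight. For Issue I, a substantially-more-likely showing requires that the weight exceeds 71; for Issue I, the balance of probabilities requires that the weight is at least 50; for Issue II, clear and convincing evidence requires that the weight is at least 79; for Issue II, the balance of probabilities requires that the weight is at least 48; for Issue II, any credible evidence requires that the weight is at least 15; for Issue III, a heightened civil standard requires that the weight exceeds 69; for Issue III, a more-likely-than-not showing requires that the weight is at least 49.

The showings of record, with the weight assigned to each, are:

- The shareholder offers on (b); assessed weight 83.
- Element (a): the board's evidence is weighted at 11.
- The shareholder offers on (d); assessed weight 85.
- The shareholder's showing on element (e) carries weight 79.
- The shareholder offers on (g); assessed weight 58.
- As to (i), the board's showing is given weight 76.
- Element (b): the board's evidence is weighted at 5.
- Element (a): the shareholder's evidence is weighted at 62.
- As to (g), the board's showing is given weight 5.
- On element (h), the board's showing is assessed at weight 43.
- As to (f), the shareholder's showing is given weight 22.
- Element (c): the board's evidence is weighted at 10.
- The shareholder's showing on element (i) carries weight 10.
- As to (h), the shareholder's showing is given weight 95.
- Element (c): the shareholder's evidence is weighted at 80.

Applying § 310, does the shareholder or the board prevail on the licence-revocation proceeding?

shareholder

— Issue I —
Stage I.1 — burden on shareholder; standard: the balance of probabilities (weight is at least 50).
    (a): 62 − 11 = 51 ≥ 50 [met]
  Stage I.1 is satisfied; the shareholder continues to bear the burden.
Stage I.2 — burden on shareholder; standard: a substantially-more-likely showing (weight exceeds 71).
    (b): 83 − 5 = 78 > 71 [met]
    (c): 80 − 10 = 70 ≤ 71 [not met]
  Not every element is met, so the shareholder fails to carry Stage I.2.
The board prevails on this issue.
— Issue II —
At Stage II.1 the shareholder must meet clear and convincing evidence (weight is at least 79): on (d) the weight is 85, which does reach 79, so (d) meets the standard; on (e) the weight is 79, which does reach 79, so (e) meets the standard.
  Stage II.1 is satisfied; the shareholder continues to bear the burden.
At Stage II.2 the shareholder must meet any credible evidence (weight is at least 15): on (f) the weight is 22, ≥ 15, so (f) meets the standard.
  Stage II.2 carried; the burden remains with the shareholder.
At Stage II.3 the shareholder must meet the balance of probabilities (weight is at least 48): on (g) the weight is 58 less the opposing 5 gives net 53, which does reach 48, so (g) meets the standard.
  All elements met at the final stage.
Every stage carried; the shareholder prevails on this issue.
— Issue III —
Stage III.1 (shareholder, a more-likely-than-not showing, weight is at least 49): (h) net 95−43=52 ≥ 49 — meets.
  Stage III.1 is satisfied; the onus moves to the board.
Stage III.2 (board, a heightened civil standard, weight exceeds 69): (i) net 76−10=66 ≤ 69 — fails.
  Stage III.2 not carried; the board fails its burden.
The shareholder prevails on this issue.
Per-issue: Issue I → board; Issue II → shareholder; Issue III → shareholder. The shareholder must prevail on a majority of issues; overall, the shareholder prevails.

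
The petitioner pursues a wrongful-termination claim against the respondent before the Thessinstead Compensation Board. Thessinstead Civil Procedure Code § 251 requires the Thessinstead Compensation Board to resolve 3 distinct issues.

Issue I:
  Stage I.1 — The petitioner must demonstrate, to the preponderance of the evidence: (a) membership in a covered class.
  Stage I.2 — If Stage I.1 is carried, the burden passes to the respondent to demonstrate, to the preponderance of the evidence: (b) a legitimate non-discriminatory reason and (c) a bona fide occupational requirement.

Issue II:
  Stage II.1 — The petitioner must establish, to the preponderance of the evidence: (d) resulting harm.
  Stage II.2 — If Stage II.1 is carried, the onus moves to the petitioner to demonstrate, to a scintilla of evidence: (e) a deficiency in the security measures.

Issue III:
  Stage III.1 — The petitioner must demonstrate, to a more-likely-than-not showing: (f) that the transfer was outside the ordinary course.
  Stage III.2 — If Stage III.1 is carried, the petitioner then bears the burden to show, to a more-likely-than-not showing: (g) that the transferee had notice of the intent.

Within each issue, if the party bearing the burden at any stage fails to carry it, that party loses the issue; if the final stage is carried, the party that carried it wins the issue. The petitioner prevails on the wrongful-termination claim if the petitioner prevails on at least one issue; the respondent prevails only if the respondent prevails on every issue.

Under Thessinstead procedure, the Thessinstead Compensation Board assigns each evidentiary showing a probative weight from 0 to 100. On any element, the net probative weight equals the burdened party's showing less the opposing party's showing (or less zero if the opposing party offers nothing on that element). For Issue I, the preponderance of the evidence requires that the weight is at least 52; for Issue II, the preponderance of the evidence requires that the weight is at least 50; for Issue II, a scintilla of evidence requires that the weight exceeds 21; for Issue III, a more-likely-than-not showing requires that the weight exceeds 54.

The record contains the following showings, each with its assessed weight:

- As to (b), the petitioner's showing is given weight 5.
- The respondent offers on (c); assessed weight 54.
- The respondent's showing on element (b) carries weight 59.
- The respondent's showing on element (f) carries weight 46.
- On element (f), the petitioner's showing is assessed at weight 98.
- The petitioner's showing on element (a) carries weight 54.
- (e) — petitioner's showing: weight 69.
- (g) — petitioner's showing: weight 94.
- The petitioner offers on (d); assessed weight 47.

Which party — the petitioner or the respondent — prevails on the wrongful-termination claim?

respondent

— Issue I —
Stage I.1 — burden on petitioner; standard: the preponderance of the evidence (weight is at least 52).
    (a): 54 ≥ 52 [met]
  The petitioner carries Stage I.1; the respondent now bears the burden.
Stage I.2 — burden on respondent; standard: the preponderance of the evidence (weight is at least 52).
    (b): 59 − 5 = 54 ≥ 52 [met]
    (c): 54 ≥ 52 [met]
  All elements met at the final stage.
With every stage satisfied, the respondent prevails on this issue.
— Issue II —
At Stage II.1 the petitioner must meet the preponderance of the evidence (weight is at least 50): on (d) the weight is 47, which does not reach 50, so (d) does not meet the standard.
  Not every element is met, so the petitioner fails to carry Stage II.1.
So the respondent prevails on this issue.
— Issue III —
At Stage III.1 the petitioner must meet a more-likely-than-not showing (weight exceeds 54): on (f) the weight is 98 less the opposing 46 gives net 52, ≤ 54, so (f) does not meet the standard.
  The petitioner does not carry Stage III.1.
So the respondent prevails on this issue.
Per-issue: Issue I → respondent; Issue II → respondent; Issue III → respondent. The petitioner must prevail on at least one issue; overall, the respondent prevails.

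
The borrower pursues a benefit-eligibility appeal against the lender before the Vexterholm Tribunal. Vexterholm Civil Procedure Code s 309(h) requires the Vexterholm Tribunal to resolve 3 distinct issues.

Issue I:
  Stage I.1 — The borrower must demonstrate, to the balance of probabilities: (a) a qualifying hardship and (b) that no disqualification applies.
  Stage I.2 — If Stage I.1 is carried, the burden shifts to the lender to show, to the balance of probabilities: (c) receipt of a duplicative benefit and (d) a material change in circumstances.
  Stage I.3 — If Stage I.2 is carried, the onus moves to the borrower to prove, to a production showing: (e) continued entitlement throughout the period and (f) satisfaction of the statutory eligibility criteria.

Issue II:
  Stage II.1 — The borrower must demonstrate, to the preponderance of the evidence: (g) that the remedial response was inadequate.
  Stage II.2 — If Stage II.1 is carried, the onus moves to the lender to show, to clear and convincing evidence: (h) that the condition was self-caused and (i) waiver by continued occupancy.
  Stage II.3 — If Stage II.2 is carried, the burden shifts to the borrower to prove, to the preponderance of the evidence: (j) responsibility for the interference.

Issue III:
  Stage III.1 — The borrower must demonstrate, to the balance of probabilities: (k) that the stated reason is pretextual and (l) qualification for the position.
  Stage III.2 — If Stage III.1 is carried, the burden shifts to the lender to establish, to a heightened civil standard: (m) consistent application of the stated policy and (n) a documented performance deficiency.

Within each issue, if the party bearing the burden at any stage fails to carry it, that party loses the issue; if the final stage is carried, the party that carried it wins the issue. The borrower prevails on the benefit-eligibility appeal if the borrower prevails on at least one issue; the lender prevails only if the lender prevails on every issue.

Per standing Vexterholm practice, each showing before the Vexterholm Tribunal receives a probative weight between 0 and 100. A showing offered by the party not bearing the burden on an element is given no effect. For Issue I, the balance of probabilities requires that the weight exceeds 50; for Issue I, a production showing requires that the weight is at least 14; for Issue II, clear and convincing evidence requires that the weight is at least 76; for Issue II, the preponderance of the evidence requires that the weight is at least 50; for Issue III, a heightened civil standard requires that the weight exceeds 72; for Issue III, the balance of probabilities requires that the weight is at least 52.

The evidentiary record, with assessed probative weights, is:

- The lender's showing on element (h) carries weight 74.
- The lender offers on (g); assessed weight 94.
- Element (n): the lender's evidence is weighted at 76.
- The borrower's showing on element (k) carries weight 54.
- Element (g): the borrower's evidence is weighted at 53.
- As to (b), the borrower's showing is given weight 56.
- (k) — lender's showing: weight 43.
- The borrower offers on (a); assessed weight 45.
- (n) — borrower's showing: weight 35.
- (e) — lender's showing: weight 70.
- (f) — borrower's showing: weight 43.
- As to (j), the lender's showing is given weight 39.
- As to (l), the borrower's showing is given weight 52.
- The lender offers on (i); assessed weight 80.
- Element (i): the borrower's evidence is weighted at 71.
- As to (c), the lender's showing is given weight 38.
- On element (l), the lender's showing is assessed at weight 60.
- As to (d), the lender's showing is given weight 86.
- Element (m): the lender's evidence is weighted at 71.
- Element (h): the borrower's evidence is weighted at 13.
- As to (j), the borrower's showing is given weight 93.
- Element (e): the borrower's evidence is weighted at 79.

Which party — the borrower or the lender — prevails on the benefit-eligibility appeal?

borrower

— Issue I —
Stage I.1 (borrower, the balance of probabilities, weight exceeds 50): (a) 45 ≤ 50 — fails; (b) 56 > 50 — meets.
  Not every element is met, so the borrower fails to carry Stage I.1.
The analysis ends at Stage I.1; the lender prevails on this issue.
— Issue II —
Stage II.1 (borrower, the preponderance of the evidence, weight is at least 50): (g) 53 (lender's 94 disregarded) ≥ 50 — meets.
  The borrower carries Stage II.1; the lender now bears the burden.
Stage II.2 (lender, clear and convincing evidence, weight is at least 76): (h) 74 (borrower's 13 disregarded) < 76 — fails; (i) 80 (borrower's 71 disregarded) ≥ 76 — meets.
  The lender does not carry Stage II.2.
So the borrower prevails on this issue.
— Issue III —
Stage III.1 — burden on borrower; standard: the balance of probabilities (weight is at least 52).
    (k): 54 (lender's 43 disregarded) ≥ 52 [met]
    (l): 52 (lender's 60 disregarded) ≥ 52 [met]
  All elements met. The burden passes to the lender.
Stage III.2 — burden on lender; standard: a heightened civil standard (weight exceeds 72).
    (m): 71 ≤ 72 [not met]
    (n): 76 (borrower's 35 disregarded) > 72 [met]
  Stage III.2 not carried; the lender fails its burden.
So the borrower prevails on this issue.
Per-issue: Issue I → lender; Issue II → borrower; Issue III → borrower. The borrower must prevail on at least one issue; overall, the borrower prevails.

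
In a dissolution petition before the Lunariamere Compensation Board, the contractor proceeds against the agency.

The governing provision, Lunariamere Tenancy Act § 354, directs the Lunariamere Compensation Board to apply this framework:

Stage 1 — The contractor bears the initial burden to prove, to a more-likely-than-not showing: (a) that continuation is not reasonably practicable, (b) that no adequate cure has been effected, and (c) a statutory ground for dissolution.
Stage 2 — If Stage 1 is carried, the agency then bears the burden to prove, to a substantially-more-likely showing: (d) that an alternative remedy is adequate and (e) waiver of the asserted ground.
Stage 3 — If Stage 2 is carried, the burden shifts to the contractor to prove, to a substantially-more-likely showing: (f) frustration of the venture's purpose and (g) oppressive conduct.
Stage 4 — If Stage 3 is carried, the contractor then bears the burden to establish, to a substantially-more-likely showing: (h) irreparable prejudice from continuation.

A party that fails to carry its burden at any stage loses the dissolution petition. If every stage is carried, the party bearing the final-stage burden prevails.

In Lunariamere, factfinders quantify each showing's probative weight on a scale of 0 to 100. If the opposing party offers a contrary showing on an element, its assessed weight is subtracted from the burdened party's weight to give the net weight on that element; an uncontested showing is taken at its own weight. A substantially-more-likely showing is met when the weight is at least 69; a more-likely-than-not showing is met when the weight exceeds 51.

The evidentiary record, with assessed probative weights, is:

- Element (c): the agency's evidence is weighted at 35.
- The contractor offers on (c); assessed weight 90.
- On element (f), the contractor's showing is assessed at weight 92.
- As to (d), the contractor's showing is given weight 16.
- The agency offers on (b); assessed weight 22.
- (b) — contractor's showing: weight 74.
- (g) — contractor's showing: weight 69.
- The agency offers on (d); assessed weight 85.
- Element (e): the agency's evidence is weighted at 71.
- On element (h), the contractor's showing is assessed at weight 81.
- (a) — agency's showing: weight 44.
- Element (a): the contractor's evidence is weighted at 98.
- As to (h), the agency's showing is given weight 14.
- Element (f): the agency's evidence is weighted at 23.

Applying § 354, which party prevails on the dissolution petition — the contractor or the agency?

At Stage 1 the contractor must meet a more-likely-than-not showing (weight exceeds 51): on (a) the weight is 98 less the opposing 44 gives net 54, which does exceed 51, so (a) meets the standard; on (b) the weight is 74 less the opposing 22 gives net 52, > 51, so (b) meets the standard; on (c) the weight is 90 less the opposing 35 gives net 55, > 51, so (c) meets the standard.
  All elements met. The burden passes to the agency.
At Stage 2 the agency must meet a substantially-more-likely showing (weight is at least 69): on (d) the weight is 85 less the opposing 16 gives net 69, ≥ 69, so (d) meets the standard; on (e) the weight is 71, ≥ 69, so (e) meets the standard.
  The agency carries Stage 2; the contractor now bears the burden.
At Stage 3 the contractor must meet a substantially-more-likely showing (weight is at least 69): on (f) the weight is 92 less the opposing 23 gives net 69, which does reach 69, so (f) meets the standard; on (g) the weight is 69, which does reach 69, so (g) meets the standard.
  All elements met. The contractor retains the burden for Stage 4.
At Stage 4 the contractor must meet a substantially-more-likely showing (weight is at least 69): on (h) the weight is 81 less the opposing 14 gives net 67, which does not reach 69, so (h) does not meet the standard.
  The contractor does not carry Stage 4.
The agency prevails.

agency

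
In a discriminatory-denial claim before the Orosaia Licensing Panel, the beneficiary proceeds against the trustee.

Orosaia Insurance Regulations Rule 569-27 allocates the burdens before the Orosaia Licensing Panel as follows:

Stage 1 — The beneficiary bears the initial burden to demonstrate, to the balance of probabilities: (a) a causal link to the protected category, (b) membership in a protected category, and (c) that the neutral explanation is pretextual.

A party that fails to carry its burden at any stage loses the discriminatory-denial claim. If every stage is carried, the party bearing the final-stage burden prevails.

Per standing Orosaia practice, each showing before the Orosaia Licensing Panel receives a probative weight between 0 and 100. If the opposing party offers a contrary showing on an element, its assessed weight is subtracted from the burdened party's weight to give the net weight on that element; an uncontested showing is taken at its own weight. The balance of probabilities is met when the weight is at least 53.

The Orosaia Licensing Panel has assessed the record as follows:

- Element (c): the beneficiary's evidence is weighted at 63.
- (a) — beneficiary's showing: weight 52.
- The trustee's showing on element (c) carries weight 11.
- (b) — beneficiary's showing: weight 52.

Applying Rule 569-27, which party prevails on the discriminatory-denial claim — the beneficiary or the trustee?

Stage 1 (beneficiary, the balance of probabilities, weight is at least 53): (a) 52 < 53 — fails; (b) 52 < 53 — fails; (c) net 63−11=52 < 53 — fails.
  Not every element is met, so the beneficiary fails to carry Stage 1.
The analysis ends at Stage 1; the trustee prevails.

trustee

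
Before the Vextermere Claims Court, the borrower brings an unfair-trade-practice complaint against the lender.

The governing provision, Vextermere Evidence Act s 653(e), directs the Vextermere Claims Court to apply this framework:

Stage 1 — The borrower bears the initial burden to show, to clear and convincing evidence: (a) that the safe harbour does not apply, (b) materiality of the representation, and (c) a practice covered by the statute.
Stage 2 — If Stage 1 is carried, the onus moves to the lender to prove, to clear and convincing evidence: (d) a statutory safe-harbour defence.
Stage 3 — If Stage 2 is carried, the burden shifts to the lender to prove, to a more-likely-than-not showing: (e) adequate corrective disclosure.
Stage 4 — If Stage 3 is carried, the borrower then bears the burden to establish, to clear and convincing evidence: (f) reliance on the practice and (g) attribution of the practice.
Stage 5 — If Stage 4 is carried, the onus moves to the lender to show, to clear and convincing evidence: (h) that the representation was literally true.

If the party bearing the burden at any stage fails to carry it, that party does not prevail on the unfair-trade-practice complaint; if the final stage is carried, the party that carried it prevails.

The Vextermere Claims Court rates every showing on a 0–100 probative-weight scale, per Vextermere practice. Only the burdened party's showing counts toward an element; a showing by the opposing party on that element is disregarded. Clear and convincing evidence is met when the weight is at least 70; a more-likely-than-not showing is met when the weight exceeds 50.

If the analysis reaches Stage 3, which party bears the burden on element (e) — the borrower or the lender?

Stage 3's rule assigns the burden to the lender (to a more-likely-than-not showing).

lender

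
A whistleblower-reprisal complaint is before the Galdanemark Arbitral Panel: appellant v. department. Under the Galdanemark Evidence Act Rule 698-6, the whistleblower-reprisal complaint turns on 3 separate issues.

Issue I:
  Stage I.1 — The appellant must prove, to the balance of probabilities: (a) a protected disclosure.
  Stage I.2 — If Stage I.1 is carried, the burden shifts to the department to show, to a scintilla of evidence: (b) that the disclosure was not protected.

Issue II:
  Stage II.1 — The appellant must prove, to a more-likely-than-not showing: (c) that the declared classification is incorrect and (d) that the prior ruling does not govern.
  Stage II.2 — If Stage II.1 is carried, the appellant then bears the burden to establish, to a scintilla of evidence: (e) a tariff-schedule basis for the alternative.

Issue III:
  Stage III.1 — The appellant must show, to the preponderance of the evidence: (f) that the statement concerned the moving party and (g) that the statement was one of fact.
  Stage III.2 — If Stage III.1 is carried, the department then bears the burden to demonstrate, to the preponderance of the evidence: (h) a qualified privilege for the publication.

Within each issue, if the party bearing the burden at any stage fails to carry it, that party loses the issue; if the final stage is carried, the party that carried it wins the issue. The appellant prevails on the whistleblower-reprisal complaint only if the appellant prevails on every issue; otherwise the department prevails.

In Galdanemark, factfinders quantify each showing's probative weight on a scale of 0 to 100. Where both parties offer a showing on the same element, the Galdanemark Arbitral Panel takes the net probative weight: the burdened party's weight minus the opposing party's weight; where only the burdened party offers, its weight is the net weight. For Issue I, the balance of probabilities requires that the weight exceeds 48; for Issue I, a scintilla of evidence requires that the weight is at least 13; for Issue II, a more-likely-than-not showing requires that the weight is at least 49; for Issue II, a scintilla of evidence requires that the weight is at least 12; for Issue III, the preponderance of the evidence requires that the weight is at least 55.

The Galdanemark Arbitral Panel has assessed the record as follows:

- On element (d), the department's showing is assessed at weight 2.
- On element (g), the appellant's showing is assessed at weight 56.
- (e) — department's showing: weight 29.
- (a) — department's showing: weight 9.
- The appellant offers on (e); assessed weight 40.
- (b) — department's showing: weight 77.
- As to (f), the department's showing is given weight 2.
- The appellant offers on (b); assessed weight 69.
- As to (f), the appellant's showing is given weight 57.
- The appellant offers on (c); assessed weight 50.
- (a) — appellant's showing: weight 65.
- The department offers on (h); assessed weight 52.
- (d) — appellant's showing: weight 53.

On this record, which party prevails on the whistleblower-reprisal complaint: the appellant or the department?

department

— Issue I —
Stage I.1 (appellant, the balance of probabilities, weight exceeds 48): (a) net 65−9=56 > 48 — meets.
  All elements met. The burden passes to the department.
Stage I.2 (department, a scintilla of evidence, weight is at least 13): (b) net 77−69=8 < 13 — fails.
  Stage I.2 not carried; the department fails its burden.
So the appellant prevails on this issue.
— Issue II —
At Stage II.1 the appellant must meet a more-likely-than-not showing (weight is at least 49): on (c) the weight is 50, which does reach 49, so (c) meets the standard; on (d) the weight is 53 less the opposing 2 gives net 51, which does reach 49, so (d) meets the standard.
  Stage II.1 is satisfied; the appellant continues to bear the burden.
At Stage II.2 the appellant must meet a scintilla of evidence (weight is at least 12): on (e) the weight is 40 less the opposing 29 gives net 11, < 12, so (e) does not meet the standard.
  Not every element is met, so the appellant fails to carry Stage II.2.
The department prevails on this issue.
— Issue III —
At Stage III.1 the appellant must meet the preponderance of the evidence (weight is at least 55): on (f) the weight is 57 less the opposing 2 gives net 55, ≥ 55, so (f) meets the standard; on (g) the weight is 56, which does reach 55, so (g) meets the standard.
  Stage III.1 carried; the burden shifts to the department.
At Stage III.2 the department must meet the preponderance of the evidence (weight is at least 55): on (h) the weight is 52, which does not reach 55, so (h) does not meet the standard.
  Not every element is met, so the department fails to carry Stage III.2.
So the appellant prevails on this issue.
Per-issue: Issue I → appellant; Issue II → department; Issue III → appellant. The appellant must prevail on every issue; overall, the department prevails.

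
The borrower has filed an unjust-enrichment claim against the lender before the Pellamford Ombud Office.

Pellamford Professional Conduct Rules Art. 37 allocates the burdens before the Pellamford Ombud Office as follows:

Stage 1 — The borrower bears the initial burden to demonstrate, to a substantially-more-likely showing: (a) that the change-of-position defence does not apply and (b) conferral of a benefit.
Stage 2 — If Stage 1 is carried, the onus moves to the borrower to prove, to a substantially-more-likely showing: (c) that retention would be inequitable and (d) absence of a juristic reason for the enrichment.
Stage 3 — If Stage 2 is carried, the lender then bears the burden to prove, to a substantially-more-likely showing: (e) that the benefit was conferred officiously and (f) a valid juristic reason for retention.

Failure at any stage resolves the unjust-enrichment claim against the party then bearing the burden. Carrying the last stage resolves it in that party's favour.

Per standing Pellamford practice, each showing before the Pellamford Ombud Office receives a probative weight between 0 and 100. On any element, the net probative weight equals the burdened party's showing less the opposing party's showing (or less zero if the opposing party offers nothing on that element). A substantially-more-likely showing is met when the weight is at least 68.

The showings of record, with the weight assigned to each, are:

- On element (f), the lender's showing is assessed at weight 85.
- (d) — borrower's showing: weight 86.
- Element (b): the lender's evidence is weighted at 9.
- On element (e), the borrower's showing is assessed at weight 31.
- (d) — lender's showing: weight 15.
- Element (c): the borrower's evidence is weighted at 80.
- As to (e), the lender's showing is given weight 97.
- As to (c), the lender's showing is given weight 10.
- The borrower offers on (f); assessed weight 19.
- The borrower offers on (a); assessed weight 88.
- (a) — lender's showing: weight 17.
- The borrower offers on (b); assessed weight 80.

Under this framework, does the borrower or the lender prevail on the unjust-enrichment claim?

borrower

At Stage 1 the borrower must meet a substantially-more-likely showing (weight is at least 68): on (a) the weight is 88 less the opposing 17 gives net 71, which does reach 68, so (a) meets the standard; on (b) the weight is 80 less the opposing 9 gives net 71, ≥ 68, so (b) meets the standard.
  Stage 1 is satisfied; the borrower continues to bear the burden.
At Stage 2 the borrower must meet a substantially-more-likely showing (weight is at least 68): on (c) the weight is 80 less the opposing 10 gives net 70, which does reach 68, so (c) meets the standard; on (d) the weight is 86 less the opposing 15 gives net 71, ≥ 68, so (d) meets the standard.
  Stage 2 carried; the burden shifts to the lender.
At Stage 3 the lender must meet a substantially-more-likely showing (weight is at least 68): on (e) the weight is 97 less the opposing 31 gives net 66, which does not reach 68, so (e) does not meet the standard; on (f) the weight is 85 less the opposing 19 gives net 66, which does not reach 68, so (f) does not meet the standard.
  Stage 3 not carried; the lender fails its burden.
The analysis ends at Stage 3; the borrower prevails.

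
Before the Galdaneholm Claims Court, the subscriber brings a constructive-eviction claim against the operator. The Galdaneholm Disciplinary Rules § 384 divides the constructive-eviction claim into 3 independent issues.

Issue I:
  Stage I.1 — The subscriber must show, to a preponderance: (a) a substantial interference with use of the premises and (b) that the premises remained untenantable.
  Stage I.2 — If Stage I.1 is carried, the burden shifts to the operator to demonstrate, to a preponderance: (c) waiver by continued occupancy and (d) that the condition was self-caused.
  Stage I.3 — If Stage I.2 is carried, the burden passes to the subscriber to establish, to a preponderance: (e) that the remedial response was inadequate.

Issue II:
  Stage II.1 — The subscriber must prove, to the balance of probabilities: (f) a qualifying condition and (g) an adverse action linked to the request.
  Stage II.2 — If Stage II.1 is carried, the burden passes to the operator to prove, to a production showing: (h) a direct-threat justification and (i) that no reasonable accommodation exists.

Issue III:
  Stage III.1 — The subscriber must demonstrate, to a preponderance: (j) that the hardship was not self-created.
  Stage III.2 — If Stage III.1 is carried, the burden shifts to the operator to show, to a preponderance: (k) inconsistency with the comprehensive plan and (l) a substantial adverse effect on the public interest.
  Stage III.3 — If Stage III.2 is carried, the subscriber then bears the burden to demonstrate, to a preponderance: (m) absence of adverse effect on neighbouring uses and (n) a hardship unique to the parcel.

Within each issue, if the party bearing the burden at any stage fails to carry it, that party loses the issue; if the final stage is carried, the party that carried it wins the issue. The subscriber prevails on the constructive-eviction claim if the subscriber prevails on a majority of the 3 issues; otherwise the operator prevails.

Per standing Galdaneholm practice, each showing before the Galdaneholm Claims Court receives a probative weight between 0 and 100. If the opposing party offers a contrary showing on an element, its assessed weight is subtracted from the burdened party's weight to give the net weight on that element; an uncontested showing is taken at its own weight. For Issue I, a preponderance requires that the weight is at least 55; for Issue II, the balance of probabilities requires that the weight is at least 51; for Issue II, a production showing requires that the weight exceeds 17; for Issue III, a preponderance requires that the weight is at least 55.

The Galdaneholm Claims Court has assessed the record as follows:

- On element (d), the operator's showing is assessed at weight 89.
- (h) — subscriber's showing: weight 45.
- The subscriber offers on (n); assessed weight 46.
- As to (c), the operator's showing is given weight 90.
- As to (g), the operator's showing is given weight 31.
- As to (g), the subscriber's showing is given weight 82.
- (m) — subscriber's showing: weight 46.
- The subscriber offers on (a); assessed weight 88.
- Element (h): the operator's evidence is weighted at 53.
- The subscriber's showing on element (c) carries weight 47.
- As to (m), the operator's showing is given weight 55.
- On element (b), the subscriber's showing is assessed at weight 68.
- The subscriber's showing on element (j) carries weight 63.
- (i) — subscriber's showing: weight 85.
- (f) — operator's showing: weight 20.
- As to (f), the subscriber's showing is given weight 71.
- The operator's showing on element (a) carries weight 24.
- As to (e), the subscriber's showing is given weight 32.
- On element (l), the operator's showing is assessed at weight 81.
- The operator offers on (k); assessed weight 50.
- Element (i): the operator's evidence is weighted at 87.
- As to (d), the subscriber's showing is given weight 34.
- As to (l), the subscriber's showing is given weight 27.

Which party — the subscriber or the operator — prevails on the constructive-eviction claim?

— Issue I —
Stage I.1 — burden on subscriber; standard: a preponderance (weight is at least 55).
    (a): 88 − 24 = 64 ≥ 55 [met]
    (b): 68 ≥ 55 [met]
  All elements met. The burden passes to the operator.
Stage I.2 — burden on operator; standard: a preponderance (weight is at least 55).
    (c): 90 − 47 = 43 < 55 [not met]
    (d): 89 − 34 = 55 ≥ 55 [met]
  Not every element is met, so the operator fails to carry Stage I.2.
The subscriber prevails on this issue.
— Issue II —
Stage II.1 (subscriber, the balance of probabilities, weight is at least 51): (f) net 71−20=51 ≥ 51 — meets; (g) net 82−31=51 ≥ 51 — meets.
  The subscriber carries Stage II.1; the operator now bears the burden.
Stage II.2 (operator, a production showing, weight exceeds 17): (h) net 53−45=8 ≤ 17 — fails; (i) net 87−85=2 ≤ 17 — fails.
  The operator does not carry Stage II.2.
The analysis ends at Stage II.2; the subscriber prevails on this issue.
— Issue III —
Stage III.1 — burden on subscriber; standard: a preponderance (weight is at least 55).
    (j): 63 ≥ 55 [met]
  The subscriber carries Stage III.1; the operator now bears the burden.
Stage III.2 — burden on operator; standard: a preponderance (weight is at least 55).
    (k): 50 < 55 [not met]
    (l): 81 − 27 = 54 < 55 [not met]
  The operator does not carry Stage III.2.
The subscriber prevails on this issue.
Per-issue: Issue I → subscriber; Issue II → subscriber; Issue III → subscriber. The subscriber must prevail on a majority of issues; overall, the subscriber prevails.

subscriber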